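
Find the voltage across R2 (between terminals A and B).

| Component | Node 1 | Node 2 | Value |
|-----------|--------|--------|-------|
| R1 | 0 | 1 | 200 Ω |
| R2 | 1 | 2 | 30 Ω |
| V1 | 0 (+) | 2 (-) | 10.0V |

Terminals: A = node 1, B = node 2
R1 and R2 are in series across V1 (node 0 → node 1 → node 2), and the output A–B is taken across R2, so this is a voltage divider.
Series current: I = V1/(R1 + R2) = 10/(200 + 30) = 10/230 = 0.04348 A
V_R2 = I × R2 = V1 × R2/(R1 + R2) = 10 × 30/230 = 1.304 V

Final answer: 1.304 V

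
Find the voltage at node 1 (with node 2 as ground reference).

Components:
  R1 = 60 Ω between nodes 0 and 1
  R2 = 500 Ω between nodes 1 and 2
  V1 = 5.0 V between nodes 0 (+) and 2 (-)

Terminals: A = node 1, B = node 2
Nodal analysis, taking node 2 as the 0 V reference.
Source V1 fixes V_0 = 5 V.
KCL at each unknown node (sum of currents leaving = 0; resistances in Ω):
  Node 1: (V_1 - 5)/60 + (V_1 - 0)/500 = 0
Collecting terms: 0.01867 × V_1 = 0.08333  =>  V_1 = 4.464 V
The requested potential is V_1 = 4.464 V.

Final answer: V_1 = 4.464 V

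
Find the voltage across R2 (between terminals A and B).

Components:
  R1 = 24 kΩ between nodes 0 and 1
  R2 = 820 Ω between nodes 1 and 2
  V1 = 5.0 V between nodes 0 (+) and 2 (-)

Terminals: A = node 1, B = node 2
R1 and R2 are in series across V1 (node 0 → node 1 → node 2), and the output A–B is taken across R2, so this is a voltage divider.
Series current: I = V1/(R1 + R2) = 5/(24000 + 820) = 5/24820 = 0.0002015 A
V_R2 = I × R2 = V1 × R2/(R1 + R2) = 5 × 820/24820 = 0.1652 V

Final answer: 0.1652 V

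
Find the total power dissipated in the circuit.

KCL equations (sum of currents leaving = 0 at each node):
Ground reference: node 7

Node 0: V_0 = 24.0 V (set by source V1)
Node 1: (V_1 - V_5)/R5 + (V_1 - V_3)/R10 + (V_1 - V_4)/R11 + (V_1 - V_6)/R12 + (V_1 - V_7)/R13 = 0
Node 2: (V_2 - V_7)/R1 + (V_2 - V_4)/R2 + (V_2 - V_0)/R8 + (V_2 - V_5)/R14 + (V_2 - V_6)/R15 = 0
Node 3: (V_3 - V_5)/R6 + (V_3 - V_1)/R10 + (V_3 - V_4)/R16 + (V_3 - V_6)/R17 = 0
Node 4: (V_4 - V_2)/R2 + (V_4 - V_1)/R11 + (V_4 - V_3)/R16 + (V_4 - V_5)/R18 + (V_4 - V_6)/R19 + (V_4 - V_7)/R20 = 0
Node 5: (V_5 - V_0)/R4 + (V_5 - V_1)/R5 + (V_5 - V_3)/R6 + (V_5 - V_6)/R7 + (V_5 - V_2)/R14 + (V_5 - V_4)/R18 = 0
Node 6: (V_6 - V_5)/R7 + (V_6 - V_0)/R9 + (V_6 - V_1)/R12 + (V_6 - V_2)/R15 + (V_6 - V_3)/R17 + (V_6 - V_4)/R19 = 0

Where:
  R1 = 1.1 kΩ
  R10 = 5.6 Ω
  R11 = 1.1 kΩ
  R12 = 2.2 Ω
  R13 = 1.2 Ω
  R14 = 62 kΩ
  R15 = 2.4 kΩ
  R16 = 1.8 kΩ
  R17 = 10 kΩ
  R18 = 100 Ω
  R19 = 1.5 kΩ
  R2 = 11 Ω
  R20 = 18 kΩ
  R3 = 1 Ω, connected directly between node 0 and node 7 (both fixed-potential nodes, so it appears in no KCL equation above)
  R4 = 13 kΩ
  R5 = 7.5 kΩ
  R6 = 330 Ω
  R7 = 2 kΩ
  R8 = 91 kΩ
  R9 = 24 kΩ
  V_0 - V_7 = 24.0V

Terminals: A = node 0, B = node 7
Nodal analysis, taking node 7 as the 0 V reference.
Source V1 fixes V_0 = 24 V.
KCL at each unknown node (sum of currents leaving = 0; resistances in Ω):
  Node 1: (V_1 - V_5)/7500 + (V_1 - V_3)/5.6 + (V_1 - V_4)/1100 + (V_1 - V_6)/2.2 + (V_1 - 0)/1.2 = 0
  Node 2: (V_2 - 0)/1100 + (V_2 - V_4)/11 + (V_2 - 24)/91000 + (V_2 - V_5)/62000 + (V_2 - V_6)/2400 = 0
  Node 3: (V_3 - V_5)/330 + (V_3 - V_1)/5.6 + (V_3 - V_4)/1800 + (V_3 - V_6)/10000 = 0
  Node 4: (V_4 - V_2)/11 + (V_4 - V_1)/1100 + (V_4 - V_3)/1800 + (V_4 - V_5)/100 + (V_4 - V_6)/1500 + (V_4 - 0)/18000 = 0
  Node 5: (V_5 - 24)/13000 + (V_5 - V_1)/7500 + (V_5 - V_3)/330 + (V_5 - V_6)/2000 + (V_5 - V_2)/62000 + (V_5 - V_4)/100 = 0
  Node 6: (V_6 - V_5)/2000 + (V_6 - 24)/24000 + (V_6 - V_1)/2.2 + (V_6 - V_2)/2400 + (V_6 - V_3)/10000 + (V_6 - V_4)/1500 = 0
Collecting terms (coefficients in siemens):
  1.467·V_1 - 0.1786·V_3 - 0.0009091·V_4 - 0.0001333·V_5 - 0.4545·V_6 = 0
  0.09226·V_2 - 0.09091·V_4 - 0.00001613·V_5 - 0.0004167·V_6 = 0.0002637
  0.1823·V_3 - 0.1786·V_1 - 0.0005556·V_4 - 0.00303·V_5 - 0.0001·V_6 = 0
  0.1031·V_4 - 0.0009091·V_1 - 0.09091·V_2 - 0.0005556·V_3 - 0.01·V_5 - 0.0006667·V_6 = 0
  0.01376·V_5 - 0.0001333·V_1 - 0.00001613·V_2 - 0.00303·V_3 - 0.01·V_4 - 0.0005·V_6 = 0.001846
  0.4563·V_6 - 0.4545·V_1 - 0.0004167·V_2 - 0.0001·V_3 - 0.0006667·V_4 - 0.0005·V_5 = 0.001
Solving these 6 simultaneous equations (Gaussian elimination) gives:
  V_1 = 0.003393 V, V_2 = 0.263 V, V_3 = 0.009598 V, V_4 = 0.2639 V
  V_5 = 0.3287 V, V_6 = 0.00656 V
Power in each resistor, P = (ΔV)²/R:
  P_R1 = (0.263 - 0)²/1100 = 0.00006287 W
  P_R2 = (0.263 - 0.2639)²/11 = 0.0000000776 W
  P_R3 = (24 - 0)²/1 = 576 W
  P_R4 = (24 - 0.3287)²/13000 = 0.0431 W
  P_R5 = (0.003393 - 0.3287)²/7500 = 0.00001411 W
  P_R6 = (0.009598 - 0.3287)²/330 = 0.0003086 W
  P_R7 = (0.3287 - 0.00656)²/2000 = 0.00005189 W
  P_R8 = (24 - 0.263)²/91000 = 0.006192 W
  P_R9 = (24 - 0.00656)²/24000 = 0.02399 W
  P_R10 = (0.003393 - 0.009598)²/5.6 = 0.000006875 W
  P_R11 = (0.003393 - 0.2639)²/1100 = 0.00006169 W
  P_R12 = (0.003393 - 0.00656)²/2.2 = 0.000004559 W
  P_R13 = (0.003393 - 0)²/1.2 = 0.000009595 W
  P_R14 = (0.263 - 0.3287)²/62000 = 0.00000006974 W
  P_R15 = (0.263 - 0.00656)²/2400 = 0.00002739 W
  P_R16 = (0.009598 - 0.2639)²/1800 = 0.00003593 W
  P_R17 = (0.009598 - 0.00656)²/10000 = 0.0000000009229 W
  P_R18 = (0.2639 - 0.3287)²/100 = 0.00004203 W
  P_R19 = (0.2639 - 0.00656)²/1500 = 0.00004415 W
  P_R20 = (0.2639 - 0)²/18000 = 0.000003869 W
P_total = P_R1 + P_R2 + P_R3 + P_R4 + P_R5 + P_R6 + P_R7 + P_R8 + P_R9 + P_R10 + P_R11 + P_R12 + P_R13 + P_R14 + P_R15 + P_R16 + P_R17 + P_R18 + P_R19 + P_R20 = 576.1 W

Final answer: 576.1 W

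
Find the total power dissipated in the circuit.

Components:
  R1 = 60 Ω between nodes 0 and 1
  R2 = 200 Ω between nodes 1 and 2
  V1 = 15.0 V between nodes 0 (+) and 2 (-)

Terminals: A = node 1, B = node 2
Nodal analysis, taking node 2 as the 0 V reference.
Source V1 fixes V_0 = 15 V.
KCL at each unknown node (sum of currents leaving = 0; resistances in Ω):
  Node 1: (V_1 - 15)/60 + (V_1 - 0)/200 = 0
Collecting terms: 0.02167 × V_1 = 0.25  =>  V_1 = 11.54 V
Power in each resistor, P = (ΔV)²/R:
  P_R1 = (15 - 11.54)²/60 = 0.1997 W
  P_R2 = (11.54 - 0)²/200 = 0.6657 W
P_total = P_R1 + P_R2 = 0.8654 W

Final answer: 0.8654 W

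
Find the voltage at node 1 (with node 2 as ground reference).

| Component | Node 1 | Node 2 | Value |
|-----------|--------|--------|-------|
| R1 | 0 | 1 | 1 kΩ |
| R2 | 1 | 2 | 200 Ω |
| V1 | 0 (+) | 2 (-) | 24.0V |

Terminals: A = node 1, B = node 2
Nodal analysis, taking node 2 as the 0 V reference.
Source V1 fixes V_0 = 24 V.
KCL at each unknown node (sum of currents leaving = 0; resistances in Ω):
  Node 1: (V_1 - 24)/1000 + (V_1 - 0)/200 = 0
Collecting terms: 0.006 × V_1 = 0.024  =>  V_1 = 4 V
The requested potential is V_1 = 4 V.

Final answer: V_1 = 4 V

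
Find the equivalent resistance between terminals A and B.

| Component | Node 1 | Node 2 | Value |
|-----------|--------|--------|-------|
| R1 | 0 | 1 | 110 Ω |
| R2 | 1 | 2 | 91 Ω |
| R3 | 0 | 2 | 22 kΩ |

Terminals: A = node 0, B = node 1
Reduce the network between node 0 (A) and node 1 (B) by series/parallel combination:
  Rs1 = R3 + R2 (series, joined only at node 2) = 22000 + 91 = 22090 Ω
  Rp1 = R1 ‖ Rs1 (parallel, both between nodes 0 and 1) = 1/(1/110 + 1/22090) = 109.5 Ω
R_eq = 109.5 Ω

Final answer: 109.5 Ω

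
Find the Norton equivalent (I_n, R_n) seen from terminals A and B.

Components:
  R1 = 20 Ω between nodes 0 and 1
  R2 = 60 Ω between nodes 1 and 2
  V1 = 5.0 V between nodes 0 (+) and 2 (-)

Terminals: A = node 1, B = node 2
Find the Thévenin equivalent first; then I_n = V_th/R_th and R_n = R_th.
Step 1 — V_th is the open-circuit voltage V_A - V_B (nothing connected across the terminals).
Nodal analysis, taking node 2 as the 0 V reference.
Source V1 fixes V_0 = 5 V.
KCL at each unknown node (sum of currents leaving = 0; resistances in Ω):
  Node 1: (V_1 - 5)/20 + (V_1 - 0)/60 = 0
Collecting terms: 0.06667 × V_1 = 0.25  =>  V_1 = 3.75 V
V_th = V_1 - V_2 = 3.75 - 0 = 3.75 V
Step 2 — R_th: zero the source — replace V1 by a short circuit (node 2 merges into node 0) — and find the resistance seen between A (node 1) and B (node 0).
Reduce the network between node 1 (A) and node 0 (B) by series/parallel combination:
  Rp1 = R1 ‖ R2 (parallel, both between nodes 0 and 1) = 1/(1/20 + 1/60) = 15 Ω
R_th = 15 Ω
I_n = V_th/R_th = 3.75/15 = 0.25 A, and R_n = R_th = 15 Ω

Final answer: I_n = 0.25 A, R_n = 15 Ω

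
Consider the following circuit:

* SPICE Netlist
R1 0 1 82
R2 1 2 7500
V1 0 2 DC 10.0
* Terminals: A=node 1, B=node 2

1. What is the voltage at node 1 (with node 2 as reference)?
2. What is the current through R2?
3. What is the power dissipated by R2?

Nodal analysis, taking node 2 as the 0 V reference.
Source V1 fixes V_0 = 10 V.
KCL at each unknown node (sum of currents leaving = 0; resistances in Ω):
  Node 1: (V_1 - 10)/82 + (V_1 - 0)/7500 = 0
Collecting terms: 0.01233 × V_1 = 0.122  =>  V_1 = 9.892 V
Part 1:
  Read off the nodal solution: V_1 = 9.892 V
Part 2:
  I_R2 = (V_1 - V_2)/R2 = (9.892 - 0)/7500 = 0.001319 A
  Magnitude: I_R2 = 0.001319 A
Part 3:
  I_R2 = (V_1 - V_2)/R2 = (9.892 - 0)/7500 = 0.001319 A
  P_R2 = I_R2² × R2 = (0.001319)² × 7500 = 0.01305 W

Final answers:
1. V_1 = 9.892 V
2. I_R2 = 0.001319 A
3. P_R2 = 0.01305 W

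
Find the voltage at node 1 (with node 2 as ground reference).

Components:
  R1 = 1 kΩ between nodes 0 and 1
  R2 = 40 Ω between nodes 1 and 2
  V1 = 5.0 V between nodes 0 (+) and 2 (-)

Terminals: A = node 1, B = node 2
Nodal analysis, taking node 2 as the 0 V reference.
Source V1 fixes V_0 = 5 V.
KCL at each unknown node (sum of currents leaving = 0; resistances in Ω):
  Node 1: (V_1 - 5)/1000 + (V_1 - 0)/40 = 0
Collecting terms: 0.026 × V_1 = 0.005  =>  V_1 = 0.1923 V
The requested potential is V_1 = 0.1923 V.

Final answer: V_1 = 0.1923 V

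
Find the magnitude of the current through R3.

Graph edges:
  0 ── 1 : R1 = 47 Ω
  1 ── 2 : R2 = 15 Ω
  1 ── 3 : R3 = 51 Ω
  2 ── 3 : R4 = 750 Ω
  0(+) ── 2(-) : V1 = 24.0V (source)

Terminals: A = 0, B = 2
Nodal analysis, taking node 2 as the 0 V reference.
Source V1 fixes V_0 = 24 V.
KCL at each unknown node (sum of currents leaving = 0; resistances in Ω):
  Node 1: (V_1 - 24)/47 + (V_1 - 0)/15 + (V_1 - V_3)/51 = 0
  Node 3: (V_3 - V_1)/51 + (V_3 - 0)/750 = 0
Collecting terms (coefficients in siemens):
  0.1076·V_1 - 0.01961·V_3 = 0.5106
  0.02094·V_3 - 0.01961·V_1 = 0
Determinant D = (0.1076)(0.02094) - (-0.01961)(-0.01961) = 0.001868
V_1 = [(0.5106)(0.02094) - (-0.01961)(0)]/D = 5.725 V
V_3 = [(0.1076)(0) - (0.5106)(-0.01961)]/D = 5.361 V
I_R3 = (V_1 - V_3)/R3 = (5.725 - 5.361)/51 = 0.007148 A
|I_R3| = 0.007148 A

Final answer: |I_R3| = 0.007148 A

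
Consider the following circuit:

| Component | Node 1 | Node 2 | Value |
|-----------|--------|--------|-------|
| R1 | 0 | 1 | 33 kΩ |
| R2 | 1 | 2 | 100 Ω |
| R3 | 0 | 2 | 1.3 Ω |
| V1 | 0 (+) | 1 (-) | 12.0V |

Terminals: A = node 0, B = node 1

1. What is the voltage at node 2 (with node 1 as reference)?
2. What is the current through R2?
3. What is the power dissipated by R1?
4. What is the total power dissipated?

Nodal analysis, taking node 1 as the 0 V reference.
Source V1 fixes V_0 = 12 V.
KCL at each unknown node (sum of currents leaving = 0; resistances in Ω):
  Node 2: (V_2 - 0)/100 + (V_2 - 12)/1.3 = 0
Collecting terms: 0.7792 × V_2 = 9.231  =>  V_2 = 11.85 V
Part 1:
  Read off the nodal solution: V_2 = 11.85 V
Part 2:
  I_R2 = (V_1 - V_2)/R2 = (0 - 11.85)/100 = -0.1185 A
  Magnitude: I_R2 = 0.1185 A
Part 3:
  I_R1 = (V_0 - V_1)/R1 = (12 - 0)/33000 = 0.0003636 A
  P_R1 = I_R1² × R1 = (0.0003636)² × 33000 = 0.004364 W
Part 4:
  Power in each resistor, P = (ΔV)²/R:
    P_R1 = (12 - 0)²/33000 = 0.004364 W
    P_R2 = (0 - 11.85)²/100 = 1.403 W
    P_R3 = (12 - 11.85)²/1.3 = 0.01824 W
  P_total = P_R1 + P_R2 + P_R3 = 1.426 W

Final answers:
1. V_2 = 11.85 V
2. I_R2 = 0.1185 A
3. P_R1 = 0.004364 W
4. P_total = 1.426 W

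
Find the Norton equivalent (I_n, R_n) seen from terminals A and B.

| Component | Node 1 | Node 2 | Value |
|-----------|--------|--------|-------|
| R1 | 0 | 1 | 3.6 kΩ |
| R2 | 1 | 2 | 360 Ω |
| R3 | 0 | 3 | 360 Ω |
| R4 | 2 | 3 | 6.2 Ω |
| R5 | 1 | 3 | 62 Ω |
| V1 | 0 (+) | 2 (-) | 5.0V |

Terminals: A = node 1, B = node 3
Find the Thévenin equivalent first; then I_n = V_th/R_th and R_n = R_th.
Step 1 — V_th is the open-circuit voltage V_A - V_B (nothing connected across the terminals).
Nodal analysis, taking node 2 as the 0 V reference.
Source V1 fixes V_0 = 5 V.
KCL at each unknown node (sum of currents leaving = 0; resistances in Ω):
  Node 1: (V_1 - 5)/3600 + (V_1 - 0)/360 + (V_1 - V_3)/62 = 0
  Node 3: (V_3 - 5)/360 + (V_3 - 0)/6.2 + (V_3 - V_1)/62 = 0
Collecting terms (coefficients in siemens):
  0.01918·V_1 - 0.01613·V_3 = 0.001389
  0.1802·V_3 - 0.01613·V_1 = 0.01389
Determinant D = (0.01918)(0.1802) - (-0.01613)(-0.01613) = 0.003197
V_1 = [(0.001389)(0.1802) - (-0.01613)(0.01389)]/D = 0.1484 V
V_3 = [(0.01918)(0.01389) - (0.001389)(-0.01613)]/D = 0.09036 V
V_th = V_1 - V_3 = 0.1484 - 0.09036 = 0.05801 V
Step 2 — R_th: zero the source — replace V1 by a short circuit (node 2 merges into node 0) — and find the resistance seen between A (node 1) and B (node 3).
Reduce the network between node 1 (A) and node 3 (B) by series/parallel combination:
  Rp1 = R1 ‖ R2 (parallel, both between nodes 0 and 1) = 1/(1/3600 + 1/360) = 327.3 Ω
  Rp2 = R3 ‖ R4 (parallel, both between nodes 0 and 3) = 1/(1/360 + 1/6.2) = 6.095 Ω
  Rs1 = Rp1 + Rp2 (series, joined only at node 0) = 327.3 + 6.095 = 333.4 Ω
  Rp3 = R5 ‖ Rs1 (parallel, both between nodes 1 and 3) = 1/(1/62 + 1/333.4) = 52.28 Ω
R_th = 52.28 Ω
I_n = V_th/R_th = 0.05801/52.28 = 0.00111 A, and R_n = R_th = 52.28 Ω

Final answer: I_n = 0.00111 A, R_n = 52.28 Ω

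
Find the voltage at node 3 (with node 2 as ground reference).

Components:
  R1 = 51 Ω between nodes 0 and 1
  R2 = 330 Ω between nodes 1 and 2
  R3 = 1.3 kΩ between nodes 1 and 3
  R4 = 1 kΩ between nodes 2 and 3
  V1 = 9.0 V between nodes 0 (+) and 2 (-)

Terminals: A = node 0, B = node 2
Nodal analysis, taking node 2 as the 0 V reference.
Source V1 fixes V_0 = 9 V.
KCL at each unknown node (sum of currents leaving = 0; resistances in Ω):
  Node 1: (V_1 - 9)/51 + (V_1 - 0)/330 + (V_1 - V_3)/1300 = 0
  Node 3: (V_3 - V_1)/1300 + (V_3 - 0)/1000 = 0
Collecting terms (coefficients in siemens):
  0.02341·V_1 - 0.0007692·V_3 = 0.1765
  0.001769·V_3 - 0.0007692·V_1 = 0
Determinant D = (0.02341)(0.001769) - (-0.0007692)(-0.0007692) = 0.00004082
V_1 = [(0.1765)(0.001769) - (-0.0007692)(0)]/D = 7.648 V
V_3 = [(0.02341)(0) - (0.1765)(-0.0007692)]/D = 3.325 V
The requested potential is V_3 = 3.325 V.

Final answer: V_3 = 3.325 V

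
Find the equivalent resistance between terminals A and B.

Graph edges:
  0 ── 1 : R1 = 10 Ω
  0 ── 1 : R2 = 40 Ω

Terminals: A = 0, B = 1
Reduce the network between node 0 (A) and node 1 (B) by series/parallel combination:
  Rp1 = R1 ‖ R2 (parallel, both between nodes 0 and 1) = 1/(1/10 + 1/40) = 8 Ω
R_eq = 8 Ω

Final answer: 8 Ω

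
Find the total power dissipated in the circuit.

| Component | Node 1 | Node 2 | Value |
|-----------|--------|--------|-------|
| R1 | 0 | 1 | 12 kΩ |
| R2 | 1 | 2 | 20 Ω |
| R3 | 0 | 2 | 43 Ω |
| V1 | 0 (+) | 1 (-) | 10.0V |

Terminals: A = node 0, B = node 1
Nodal analysis, taking node 1 as the 0 V reference.
Source V1 fixes V_0 = 10 V.
KCL at each unknown node (sum of currents leaving = 0; resistances in Ω):
  Node 2: (V_2 - 0)/20 + (V_2 - 10)/43 = 0
Collecting terms: 0.07326 × V_2 = 0.2326  =>  V_2 = 3.175 V
Power in each resistor, P = (ΔV)²/R:
  P_R1 = (10 - 0)²/12000 = 0.008333 W
  P_R2 = (0 - 3.175)²/20 = 0.5039 W
  P_R3 = (10 - 3.175)²/43 = 1.083 W
P_total = P_R1 + P_R2 + P_R3 = 1.596 W

Final answer: 1.596 W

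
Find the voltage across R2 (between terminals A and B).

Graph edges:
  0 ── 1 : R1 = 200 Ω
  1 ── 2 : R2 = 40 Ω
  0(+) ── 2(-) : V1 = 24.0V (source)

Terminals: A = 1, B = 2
R1 and R2 are in series across V1 (node 0 → node 1 → node 2), and the output A–B is taken across R2, so this is a voltage divider.
Series current: I = V1/(R1 + R2) = 24/(200 + 40) = 24/240 = 0.1 A
V_R2 = I × R2 = V1 × R2/(R1 + R2) = 24 × 40/240 = 4 V

Final answer: 4 V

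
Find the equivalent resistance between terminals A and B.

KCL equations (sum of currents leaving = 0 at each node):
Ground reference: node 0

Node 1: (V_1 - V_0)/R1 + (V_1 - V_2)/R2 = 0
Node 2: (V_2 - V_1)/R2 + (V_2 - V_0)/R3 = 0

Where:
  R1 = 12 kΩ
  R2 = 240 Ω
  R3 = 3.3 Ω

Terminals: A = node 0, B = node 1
Reduce the network between node 0 (A) and node 1 (B) by series/parallel combination:
  Rs1 = R3 + R2 (series, joined only at node 2) = 3.3 + 240 = 243.3 Ω
  Rp1 = R1 ‖ Rs1 (parallel, both between nodes 0 and 1) = 1/(1/12000 + 1/243.3) = 238.5 Ω
R_eq = 238.5 Ω

Final answer: 238.5 Ω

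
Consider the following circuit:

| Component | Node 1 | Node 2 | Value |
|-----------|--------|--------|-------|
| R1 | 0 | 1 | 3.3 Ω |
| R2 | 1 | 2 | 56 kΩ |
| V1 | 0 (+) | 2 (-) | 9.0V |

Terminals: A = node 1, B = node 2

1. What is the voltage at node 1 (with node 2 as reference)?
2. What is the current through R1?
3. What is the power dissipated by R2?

Nodal analysis, taking node 2 as the 0 V reference.
Source V1 fixes V_0 = 9 V.
KCL at each unknown node (sum of currents leaving = 0; resistances in Ω):
  Node 1: (V_1 - 9)/3.3 + (V_1 - 0)/56000 = 0
Collecting terms: 0.303 × V_1 = 2.727  =>  V_1 = 8.999 V
Part 1:
  Read off the nodal solution: V_1 = 8.999 V
Part 2:
  I_R1 = (V_0 - V_1)/R1 = (9 - 8.999)/3.3 = 0.0001607 A
  Magnitude: I_R1 = 0.0001607 A
Part 3:
  I_R2 = (V_1 - V_2)/R2 = (8.999 - 0)/56000 = 0.0001607 A
  P_R2 = I_R2² × R2 = (0.0001607)² × 56000 = 0.001446 W

Final answers:
1. V_1 = 8.999 V
2. I_R1 = 0.0001607 A
3. P_R2 = 0.001446 W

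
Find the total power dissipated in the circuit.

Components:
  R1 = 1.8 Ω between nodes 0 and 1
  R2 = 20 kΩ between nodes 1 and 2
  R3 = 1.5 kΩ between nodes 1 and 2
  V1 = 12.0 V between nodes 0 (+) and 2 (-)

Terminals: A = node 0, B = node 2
Nodal analysis, taking node 2 as the 0 V reference.
Source V1 fixes V_0 = 12 V.
KCL at each unknown node (sum of currents leaving = 0; resistances in Ω):
  Node 1: (V_1 - 12)/1.8 + (V_1 - 0)/20000 + (V_1 - 0)/1500 = 0
Collecting terms: 0.5563 × V_1 = 6.667  =>  V_1 = 11.98 V
Power in each resistor, P = (ΔV)²/R:
  P_R1 = (12 - 11.98)²/1.8 = 0.0001328 W
  P_R2 = (11.98 - 0)²/20000 = 0.007181 W
  P_R3 = (11.98 - 0)²/1500 = 0.09575 W
P_total = P_R1 + P_R2 + P_R3 = 0.1031 W

Final answer: 0.1031 W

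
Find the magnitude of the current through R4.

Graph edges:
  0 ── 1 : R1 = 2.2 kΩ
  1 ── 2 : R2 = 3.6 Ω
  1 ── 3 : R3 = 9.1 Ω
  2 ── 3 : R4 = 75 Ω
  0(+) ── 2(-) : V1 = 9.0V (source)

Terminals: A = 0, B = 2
Nodal analysis, taking node 2 as the 0 V reference.
Source V1 fixes V_0 = 9 V.
KCL at each unknown node (sum of currents leaving = 0; resistances in Ω):
  Node 1: (V_1 - 9)/2200 + (V_1 - 0)/3.6 + (V_1 - V_3)/9.1 = 0
  Node 3: (V_3 - V_1)/9.1 + (V_3 - 0)/75 = 0
Collecting terms (coefficients in siemens):
  0.3881·V_1 - 0.1099·V_3 = 0.004091
  0.1232·V_3 - 0.1099·V_1 = 0
Determinant D = (0.3881)(0.1232) - (-0.1099)(-0.1099) = 0.03575
V_1 = [(0.004091)(0.1232) - (-0.1099)(0)]/D = 0.0141 V
V_3 = [(0.3881)(0) - (0.004091)(-0.1099)]/D = 0.01257 V
I_R4 = (V_2 - V_3)/R4 = (0 - 0.01257)/75 = -0.0001677 A
|I_R4| = 0.0001677 A

Final answer: |I_R4| = 0.0001677 A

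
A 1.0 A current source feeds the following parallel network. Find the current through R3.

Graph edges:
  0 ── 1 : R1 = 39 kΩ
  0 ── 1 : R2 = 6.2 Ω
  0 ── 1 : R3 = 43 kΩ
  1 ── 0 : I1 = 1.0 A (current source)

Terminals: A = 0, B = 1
All resistors sit directly between nodes 0 and 1, so they are in parallel and share one voltage V; the full source current 1 A splits among them.
1/R_par = 1/39000 + 1/6.2 + 1/43000 = 0.1613 S  =>  R_par = 6.198 Ω
V = I × R_par = 1 × 6.198 = 6.198 V
I_R3 = V/R3 = 6.198/43000 = 0.0001441 A

Final answer: 0.0001441 A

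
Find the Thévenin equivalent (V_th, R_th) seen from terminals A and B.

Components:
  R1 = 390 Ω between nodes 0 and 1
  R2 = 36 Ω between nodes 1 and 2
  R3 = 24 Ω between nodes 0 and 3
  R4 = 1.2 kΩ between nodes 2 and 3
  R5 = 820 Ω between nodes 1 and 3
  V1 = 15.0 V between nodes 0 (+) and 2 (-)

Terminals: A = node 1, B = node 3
Step 1 — V_th is the open-circuit voltage V_A - V_B (nothing connected across the terminals).
Nodal analysis, taking node 2 as the 0 V reference.
Source V1 fixes V_0 = 15 V.
KCL at each unknown node (sum of currents leaving = 0; resistances in Ω):
  Node 1: (V_1 - 15)/390 + (V_1 - 0)/36 + (V_1 - V_3)/820 = 0
  Node 3: (V_3 - 15)/24 + (V_3 - 0)/1200 + (V_3 - V_1)/820 = 0
Collecting terms (coefficients in siemens):
  0.03156·V_1 - 0.00122·V_3 = 0.03846
  0.04372·V_3 - 0.00122·V_1 = 0.625
Determinant D = (0.03156)(0.04372) - (-0.00122)(-0.00122) = 0.001378
V_1 = [(0.03846)(0.04372) - (-0.00122)(0.625)]/D = 1.773 V
V_3 = [(0.03156)(0.625) - (0.03846)(-0.00122)]/D = 14.35 V
V_th = V_1 - V_3 = 1.773 - 14.35 = -12.57 V
Step 2 — R_th: zero the source — replace V1 by a short circuit (node 2 merges into node 0) — and find the resistance seen between A (node 1) and B (node 3).
Reduce the network between node 1 (A) and node 3 (B) by series/parallel combination:
  Rp1 = R1 ‖ R2 (parallel, both between nodes 0 and 1) = 1/(1/390 + 1/36) = 32.96 Ω
  Rp2 = R3 ‖ R4 (parallel, both between nodes 0 and 3) = 1/(1/24 + 1/1200) = 23.53 Ω
  Rs1 = Rp1 + Rp2 (series, joined only at node 0) = 32.96 + 23.53 = 56.49 Ω
  Rp3 = R5 ‖ Rs1 (parallel, both between nodes 1 and 3) = 1/(1/820 + 1/56.49) = 52.85 Ω
R_th = 52.85 Ω

Final answer: V_th = -12.57 V, R_th = 52.85 Ω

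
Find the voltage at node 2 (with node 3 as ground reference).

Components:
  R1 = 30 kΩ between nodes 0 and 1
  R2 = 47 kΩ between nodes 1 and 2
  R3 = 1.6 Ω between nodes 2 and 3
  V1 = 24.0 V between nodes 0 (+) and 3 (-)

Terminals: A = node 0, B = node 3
Nodal analysis, taking node 3 as the 0 V reference.
Source V1 fixes V_0 = 24 V.
KCL at each unknown node (sum of currents leaving = 0; resistances in Ω):
  Node 1: (V_1 - 24)/30000 + (V_1 - V_2)/47000 = 0
  Node 2: (V_2 - V_1)/47000 + (V_2 - 0)/1.6 = 0
Collecting terms (coefficients in siemens):
  0.00005461·V_1 - 0.00002128·V_2 = 0.0008
  0.625·V_2 - 0.00002128·V_1 = 0
Determinant D = (0.00005461)(0.625) - (-0.00002128)(-0.00002128) = 0.00003413
V_1 = [(0.0008)(0.625) - (-0.00002128)(0)]/D = 14.65 V
V_2 = [(0.00005461)(0) - (0.0008)(-0.00002128)]/D = 0.0004987 V
The requested potential is V_2 = 0.0004987 V.

Final answer: V_2 = 0.0004987 V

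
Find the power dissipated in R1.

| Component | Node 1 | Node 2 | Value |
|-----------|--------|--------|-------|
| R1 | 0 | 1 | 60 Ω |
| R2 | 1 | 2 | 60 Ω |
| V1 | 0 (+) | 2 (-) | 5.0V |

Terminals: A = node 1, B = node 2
Nodal analysis, taking node 2 as the 0 V reference.
Source V1 fixes V_0 = 5 V.
KCL at each unknown node (sum of currents leaving = 0; resistances in Ω):
  Node 1: (V_1 - 5)/60 + (V_1 - 0)/60 = 0
Collecting terms: 0.03333 × V_1 = 0.08333  =>  V_1 = 2.5 V
I_R1 = (V_0 - V_1)/R1 = (5 - 2.5)/60 = 0.04167 A
P_R1 = I_R1² × R1 = (0.04167)² × 60 = 0.1042 W

Final answer: 0.1042 W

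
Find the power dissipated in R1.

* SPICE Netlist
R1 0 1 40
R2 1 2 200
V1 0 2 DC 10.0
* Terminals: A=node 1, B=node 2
Nodal analysis, taking node 2 as the 0 V reference.
Source V1 fixes V_0 = 10 V.
KCL at each unknown node (sum of currents leaving = 0; resistances in Ω):
  Node 1: (V_1 - 10)/40 + (V_1 - 0)/200 = 0
Collecting terms: 0.03 × V_1 = 0.25  =>  V_1 = 8.333 V
I_R1 = (V_0 - V_1)/R1 = (10 - 8.333)/40 = 0.04167 A
P_R1 = I_R1² × R1 = (0.04167)² × 40 = 0.06944 W

Final answer: 0.06944 W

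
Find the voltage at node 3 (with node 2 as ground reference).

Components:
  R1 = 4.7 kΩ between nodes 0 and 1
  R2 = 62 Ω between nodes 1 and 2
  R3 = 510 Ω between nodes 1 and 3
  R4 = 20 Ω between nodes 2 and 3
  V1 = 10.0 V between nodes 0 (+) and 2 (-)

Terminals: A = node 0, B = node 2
Nodal analysis, taking node 2 as the 0 V reference.
Source V1 fixes V_0 = 10 V.
KCL at each unknown node (sum of currents leaving = 0; resistances in Ω):
  Node 1: (V_1 - 10)/4700 + (V_1 - 0)/62 + (V_1 - V_3)/510 = 0
  Node 3: (V_3 - V_1)/510 + (V_3 - 0)/20 = 0
Collecting terms (coefficients in siemens):
  0.0183·V_1 - 0.001961·V_3 = 0.002128
  0.05196·V_3 - 0.001961·V_1 = 0
Determinant D = (0.0183)(0.05196) - (-0.001961)(-0.001961) = 0.0009472
V_1 = [(0.002128)(0.05196) - (-0.001961)(0)]/D = 0.1167 V
V_3 = [(0.0183)(0) - (0.002128)(-0.001961)]/D = 0.004405 V
The requested potential is V_3 = 0.004405 V.

Final answer: V_3 = 0.004405 V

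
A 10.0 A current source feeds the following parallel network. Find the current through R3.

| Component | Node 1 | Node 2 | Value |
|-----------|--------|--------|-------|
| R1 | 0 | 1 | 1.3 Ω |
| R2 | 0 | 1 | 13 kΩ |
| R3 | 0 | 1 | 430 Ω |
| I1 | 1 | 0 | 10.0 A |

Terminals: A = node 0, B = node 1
All resistors sit directly between nodes 0 and 1, so they are in parallel and share one voltage V; the full source current 10 A splits among them.
1/R_par = 1/1.3 + 1/13000 + 1/430 = 0.7716 S  =>  R_par = 1.296 Ω
V = I × R_par = 10 × 1.296 = 12.96 V
I_R3 = V/R3 = 12.96/430 = 0.03014 A

Final answer: 0.03014 A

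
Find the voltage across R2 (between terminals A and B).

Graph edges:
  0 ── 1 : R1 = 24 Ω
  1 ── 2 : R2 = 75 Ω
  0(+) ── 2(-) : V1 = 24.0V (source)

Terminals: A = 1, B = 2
R1 and R2 are in series across V1 (node 0 → node 1 → node 2), and the output A–B is taken across R2, so this is a voltage divider.
Series current: I = V1/(R1 + R2) = 24/(24 + 75) = 24/99 = 0.2424 A
V_R2 = I × R2 = V1 × R2/(R1 + R2) = 24 × 75/99 = 18.18 V

Final answer: 18.18 V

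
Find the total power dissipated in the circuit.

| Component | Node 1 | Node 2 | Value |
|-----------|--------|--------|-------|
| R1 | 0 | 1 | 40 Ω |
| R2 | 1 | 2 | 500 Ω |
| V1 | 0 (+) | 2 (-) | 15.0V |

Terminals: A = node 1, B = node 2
Nodal analysis, taking node 2 as the 0 V reference.
Source V1 fixes V_0 = 15 V.
KCL at each unknown node (sum of currents leaving = 0; resistances in Ω):
  Node 1: (V_1 - 15)/40 + (V_1 - 0)/500 = 0
Collecting terms: 0.027 × V_1 = 0.375  =>  V_1 = 13.89 V
Power in each resistor, P = (ΔV)²/R:
  P_R1 = (15 - 13.89)²/40 = 0.03086 W
  P_R2 = (13.89 - 0)²/500 = 0.3858 W
P_total = P_R1 + P_R2 = 0.4167 W

Final answer: 0.4167 W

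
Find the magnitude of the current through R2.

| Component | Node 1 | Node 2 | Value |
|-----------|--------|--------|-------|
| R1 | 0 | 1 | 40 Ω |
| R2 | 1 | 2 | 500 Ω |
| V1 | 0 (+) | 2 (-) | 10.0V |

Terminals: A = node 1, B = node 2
Nodal analysis, taking node 2 as the 0 V reference.
Source V1 fixes V_0 = 10 V.
KCL at each unknown node (sum of currents leaving = 0; resistances in Ω):
  Node 1: (V_1 - 10)/40 + (V_1 - 0)/500 = 0
Collecting terms: 0.027 × V_1 = 0.25  =>  V_1 = 9.259 V
I_R2 = (V_1 - V_2)/R2 = (9.259 - 0)/500 = 0.01852 A
|I_R2| = 0.01852 A

Final answer: |I_R2| = 0.01852 A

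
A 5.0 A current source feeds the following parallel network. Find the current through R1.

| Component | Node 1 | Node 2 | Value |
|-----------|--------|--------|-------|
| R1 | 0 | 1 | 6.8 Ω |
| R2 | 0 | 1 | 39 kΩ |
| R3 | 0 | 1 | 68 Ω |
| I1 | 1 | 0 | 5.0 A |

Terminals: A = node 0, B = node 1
All resistors sit directly between nodes 0 and 1, so they are in parallel and share one voltage V; the full source current 5 A splits among them.
1/R_par = 1/6.8 + 1/39000 + 1/68 = 0.1618 S  =>  R_par = 6.181 Ω
V = I × R_par = 5 × 6.181 = 30.9 V
I_R1 = V/R1 = 30.9/6.8 = 4.545 A

Final answer: 4.545 A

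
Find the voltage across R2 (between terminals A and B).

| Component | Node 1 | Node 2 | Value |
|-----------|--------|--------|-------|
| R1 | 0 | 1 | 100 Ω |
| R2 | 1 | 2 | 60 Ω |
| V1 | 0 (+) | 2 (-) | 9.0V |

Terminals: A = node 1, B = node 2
R1 and R2 are in series across V1 (node 0 → node 1 → node 2), and the output A–B is taken across R2, so this is a voltage divider.
Series current: I = V1/(R1 + R2) = 9/(100 + 60) = 9/160 = 0.05625 A
V_R2 = I × R2 = V1 × R2/(R1 + R2) = 9 × 60/160 = 3.375 V

Final answer: 3.375 V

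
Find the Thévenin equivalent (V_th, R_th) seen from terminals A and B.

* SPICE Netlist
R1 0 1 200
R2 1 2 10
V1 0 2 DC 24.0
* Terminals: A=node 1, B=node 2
Step 1 — V_th is the open-circuit voltage V_A - V_B (nothing connected across the terminals).
Nodal analysis, taking node 2 as the 0 V reference.
Source V1 fixes V_0 = 24 V.
KCL at each unknown node (sum of currents leaving = 0; resistances in Ω):
  Node 1: (V_1 - 24)/200 + (V_1 - 0)/10 = 0
Collecting terms: 0.105 × V_1 = 0.12  =>  V_1 = 1.143 V
V_th = V_1 - V_2 = 1.143 - 0 = 1.143 V
Step 2 — R_th: zero the source — replace V1 by a short circuit (node 2 merges into node 0) — and find the resistance seen between A (node 1) and B (node 0).
Reduce the network between node 1 (A) and node 0 (B) by series/parallel combination:
  Rp1 = R1 ‖ R2 (parallel, both between nodes 0 and 1) = 1/(1/200 + 1/10) = 9.524 Ω
R_th = 9.524 Ω

Final answer: V_th = 1.143 V, R_th = 9.524 Ω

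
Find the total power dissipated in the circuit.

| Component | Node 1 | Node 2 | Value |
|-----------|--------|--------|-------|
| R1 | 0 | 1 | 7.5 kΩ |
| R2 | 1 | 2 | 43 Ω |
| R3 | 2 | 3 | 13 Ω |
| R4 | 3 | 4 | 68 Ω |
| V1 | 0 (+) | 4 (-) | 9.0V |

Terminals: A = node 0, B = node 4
Nodal analysis, taking node 4 as the 0 V reference.
Source V1 fixes V_0 = 9 V.
KCL at each unknown node (sum of currents leaving = 0; resistances in Ω):
  Node 1: (V_1 - 9)/7500 + (V_1 - V_2)/43 = 0
  Node 2: (V_2 - V_1)/43 + (V_2 - V_3)/13 = 0
  Node 3: (V_3 - V_2)/13 + (V_3 - 0)/68 = 0
Collecting terms (coefficients in siemens):
  0.02339·V_1 - 0.02326·V_2 = 0.0012
  0.1002·V_2 - 0.02326·V_1 - 0.07692·V_3 = 0
  0.09163·V_3 - 0.07692·V_2 = 0
Solving these 3 simultaneous equations (Gaussian elimination) gives:
  V_1 = 0.1464 V, V_2 = 0.09562 V, V_3 = 0.08027 V
Power in each resistor, P = (ΔV)²/R:
  P_R1 = (9 - 0.1464)²/7500 = 0.01045 W
  P_R2 = (0.1464 - 0.09562)²/43 = 0.00005992 W
  P_R3 = (0.09562 - 0.08027)²/13 = 0.00001812 W
  P_R4 = (0.08027 - 0)²/68 = 0.00009476 W
P_total = P_R1 + P_R2 + P_R3 + P_R4 = 0.01062 W

Final answer: 0.01062 W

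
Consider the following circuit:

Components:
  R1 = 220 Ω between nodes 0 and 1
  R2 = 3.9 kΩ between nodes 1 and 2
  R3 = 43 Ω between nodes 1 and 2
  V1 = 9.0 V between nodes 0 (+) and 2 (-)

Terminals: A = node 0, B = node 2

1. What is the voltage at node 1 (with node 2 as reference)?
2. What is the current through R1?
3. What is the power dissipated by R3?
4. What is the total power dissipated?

Nodal analysis, taking node 2 as the 0 V reference.
Source V1 fixes V_0 = 9 V.
KCL at each unknown node (sum of currents leaving = 0; resistances in Ω):
  Node 1: (V_1 - 9)/220 + (V_1 - 0)/3900 + (V_1 - 0)/43 = 0
Collecting terms: 0.02806 × V_1 = 0.04091  =>  V_1 = 1.458 V
Part 1:
  Read off the nodal solution: V_1 = 1.458 V
Part 2:
  I_R1 = (V_0 - V_1)/R1 = (9 - 1.458)/220 = 0.03428 A
  Magnitude: I_R1 = 0.03428 A
Part 3:
  I_R3 = (V_1 - V_2)/R3 = (1.458 - 0)/43 = 0.03391 A
  P_R3 = I_R3² × R3 = (0.03391)² × 43 = 0.04944 W
Part 4:
  Power in each resistor, P = (ΔV)²/R:
    P_R1 = (9 - 1.458)²/220 = 0.2586 W
    P_R2 = (1.458 - 0)²/3900 = 0.0005451 W
    P_R3 = (1.458 - 0)²/43 = 0.04944 W
  P_total = P_R1 + P_R2 + P_R3 = 0.3085 W

Final answers:
1. V_1 = 1.458 V
2. I_R1 = 0.03428 A
3. P_R3 = 0.04944 W
4. P_total = 0.3085 W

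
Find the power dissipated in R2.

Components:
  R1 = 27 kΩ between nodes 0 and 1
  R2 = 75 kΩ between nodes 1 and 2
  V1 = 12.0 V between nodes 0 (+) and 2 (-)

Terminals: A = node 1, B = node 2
Nodal analysis, taking node 2 as the 0 V reference.
Source V1 fixes V_0 = 12 V.
KCL at each unknown node (sum of currents leaving = 0; resistances in Ω):
  Node 1: (V_1 - 12)/27000 + (V_1 - 0)/75000 = 0
Collecting terms: 0.00005037 × V_1 = 0.0004444  =>  V_1 = 8.824 V
I_R2 = (V_1 - V_2)/R2 = (8.824 - 0)/75000 = 0.0001176 A
P_R2 = I_R2² × R2 = (0.0001176)² × 75000 = 0.001038 W

Final answer: 0.001038 W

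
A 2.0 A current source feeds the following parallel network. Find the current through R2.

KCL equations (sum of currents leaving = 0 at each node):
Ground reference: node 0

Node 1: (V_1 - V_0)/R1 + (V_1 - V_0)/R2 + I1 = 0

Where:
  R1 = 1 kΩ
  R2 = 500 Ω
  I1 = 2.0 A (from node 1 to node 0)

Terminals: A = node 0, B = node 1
All resistors sit directly between nodes 0 and 1, so they are in parallel and share one voltage V; the full source current 2 A splits among them.
1/R_par = 1/1000 + 1/500 = 0.003 S  =>  R_par = 333.3 Ω
V = I × R_par = 2 × 333.3 = 666.7 V
I_R2 = V/R2 = 666.7/500 = 1.333 A

Final answer: 1.333 A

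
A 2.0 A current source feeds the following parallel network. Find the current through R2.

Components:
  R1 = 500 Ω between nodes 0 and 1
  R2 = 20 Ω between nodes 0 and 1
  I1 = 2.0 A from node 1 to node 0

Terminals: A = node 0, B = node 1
All resistors sit directly between nodes 0 and 1, so they are in parallel and share one voltage V; the full source current 2 A splits among them.
1/R_par = 1/500 + 1/20 = 0.052 S  =>  R_par = 19.23 Ω
V = I × R_par = 2 × 19.23 = 38.46 V
I_R2 = V/R2 = 38.46/20 = 1.923 A

Final answer: 1.923 A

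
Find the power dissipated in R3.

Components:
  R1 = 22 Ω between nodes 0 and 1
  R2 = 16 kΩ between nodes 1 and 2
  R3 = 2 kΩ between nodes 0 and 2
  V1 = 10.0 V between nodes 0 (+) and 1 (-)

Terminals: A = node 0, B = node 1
Nodal analysis, taking node 1 as the 0 V reference.
Source V1 fixes V_0 = 10 V.
KCL at each unknown node (sum of currents leaving = 0; resistances in Ω):
  Node 2: (V_2 - 0)/16000 + (V_2 - 10)/2000 = 0
Collecting terms: 0.0005625 × V_2 = 0.005  =>  V_2 = 8.889 V
I_R3 = (V_0 - V_2)/R3 = (10 - 8.889)/2000 = 0.0005556 A
P_R3 = I_R3² × R3 = (0.0005556)² × 2000 = 0.0006173 W

Final answer: 0.0006173 W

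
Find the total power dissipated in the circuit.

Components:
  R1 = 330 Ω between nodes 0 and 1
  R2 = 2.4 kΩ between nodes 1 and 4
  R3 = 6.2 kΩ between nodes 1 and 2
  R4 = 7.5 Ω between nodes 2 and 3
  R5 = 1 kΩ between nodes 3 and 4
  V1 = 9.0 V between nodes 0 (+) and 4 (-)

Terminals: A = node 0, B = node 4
Nodal analysis, taking node 4 as the 0 V reference.
Source V1 fixes V_0 = 9 V.
KCL at each unknown node (sum of currents leaving = 0; resistances in Ω):
  Node 1: (V_1 - 9)/330 + (V_1 - 0)/2400 + (V_1 - V_2)/6200 = 0
  Node 2: (V_2 - V_1)/6200 + (V_2 - V_3)/7.5 = 0
  Node 3: (V_3 - V_2)/7.5 + (V_3 - 0)/1000 = 0
Collecting terms (coefficients in siemens):
  0.003608·V_1 - 0.0001613·V_2 = 0.02727
  0.1335·V_2 - 0.0001613·V_1 - 0.1333·V_3 = 0
  0.1343·V_3 - 0.1333·V_2 = 0
Solving these 3 simultaneous equations (Gaussian elimination) gives:
  V_1 = 7.606 V, V_2 = 1.063 V, V_3 = 1.055 V
Power in each resistor, P = (ΔV)²/R:
  P_R1 = (9 - 7.606)²/330 = 0.005889 W
  P_R2 = (7.606 - 0)²/2400 = 0.0241 W
  P_R3 = (7.606 - 1.063)²/6200 = 0.006904 W
  P_R4 = (1.063 - 1.055)²/7.5 = 0.000008352 W
  P_R5 = (1.055 - 0)²/1000 = 0.001114 W
P_total = P_R1 + P_R2 + P_R3 + P_R4 + P_R5 = 0.03802 W

Final answer: 0.03802 W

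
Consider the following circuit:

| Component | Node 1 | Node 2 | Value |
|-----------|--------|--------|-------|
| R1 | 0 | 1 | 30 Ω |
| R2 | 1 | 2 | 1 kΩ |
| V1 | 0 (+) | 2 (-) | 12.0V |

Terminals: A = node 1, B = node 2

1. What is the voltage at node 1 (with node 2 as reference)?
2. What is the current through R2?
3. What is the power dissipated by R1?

Nodal analysis, taking node 2 as the 0 V reference.
Source V1 fixes V_0 = 12 V.
KCL at each unknown node (sum of currents leaving = 0; resistances in Ω):
  Node 1: (V_1 - 12)/30 + (V_1 - 0)/1000 = 0
Collecting terms: 0.03433 × V_1 = 0.4  =>  V_1 = 11.65 V
Part 1:
  Read off the nodal solution: V_1 = 11.65 V
Part 2:
  I_R2 = (V_1 - V_2)/R2 = (11.65 - 0)/1000 = 0.01165 A
  Magnitude: I_R2 = 0.01165 A
Part 3:
  I_R1 = (V_0 - V_1)/R1 = (12 - 11.65)/30 = 0.01165 A
  P_R1 = I_R1² × R1 = (0.01165)² × 30 = 0.004072 W

Final answers:
1. V_1 = 11.65 V
2. I_R2 = 0.01165 A
3. P_R1 = 0.004072 W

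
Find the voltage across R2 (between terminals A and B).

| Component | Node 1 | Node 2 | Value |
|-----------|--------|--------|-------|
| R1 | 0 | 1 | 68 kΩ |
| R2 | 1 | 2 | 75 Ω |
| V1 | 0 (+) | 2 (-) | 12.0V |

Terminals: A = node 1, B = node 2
R1 and R2 are in series across V1 (node 0 → node 1 → node 2), and the output A–B is taken across R2, so this is a voltage divider.
Series current: I = V1/(R1 + R2) = 12/(68000 + 75) = 12/68080 = 0.0001763 A
V_R2 = I × R2 = V1 × R2/(R1 + R2) = 12 × 75/68080 = 0.01322 V

Final answer: 0.01322 V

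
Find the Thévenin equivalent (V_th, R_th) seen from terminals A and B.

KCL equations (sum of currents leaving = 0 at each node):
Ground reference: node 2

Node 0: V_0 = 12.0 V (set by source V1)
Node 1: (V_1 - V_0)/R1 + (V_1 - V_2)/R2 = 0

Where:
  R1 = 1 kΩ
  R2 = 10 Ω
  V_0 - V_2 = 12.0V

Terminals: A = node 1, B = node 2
Step 1 — V_th is the open-circuit voltage V_A - V_B (nothing connected across the terminals).
Nodal analysis, taking node 2 as the 0 V reference.
Source V1 fixes V_0 = 12 V.
KCL at each unknown node (sum of currents leaving = 0; resistances in Ω):
  Node 1: (V_1 - 12)/1000 + (V_1 - 0)/10 = 0
Collecting terms: 0.101 × V_1 = 0.012  =>  V_1 = 0.1188 V
V_th = V_1 - V_2 = 0.1188 - 0 = 0.1188 V
Step 2 — R_th: zero the source — replace V1 by a short circuit (node 2 merges into node 0) — and find the resistance seen between A (node 1) and B (node 0).
Reduce the network between node 1 (A) and node 0 (B) by series/parallel combination:
  Rp1 = R1 ‖ R2 (parallel, both between nodes 0 and 1) = 1/(1/1000 + 1/10) = 9.901 Ω
R_th = 9.901 Ω

Final answer: V_th = 0.1188 V, R_th = 9.901 Ω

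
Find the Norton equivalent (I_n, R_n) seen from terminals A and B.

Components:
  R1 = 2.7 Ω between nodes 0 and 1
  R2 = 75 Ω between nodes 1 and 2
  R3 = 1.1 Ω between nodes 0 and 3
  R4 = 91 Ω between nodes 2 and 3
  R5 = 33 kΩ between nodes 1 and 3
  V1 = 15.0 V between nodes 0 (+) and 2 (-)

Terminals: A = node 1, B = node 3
Find the Thévenin equivalent first; then I_n = V_th/R_th and R_n = R_th.
Step 1 — V_th is the open-circuit voltage V_A - V_B (nothing connected across the terminals).
Nodal analysis, taking node 2 as the 0 V reference.
Source V1 fixes V_0 = 15 V.
KCL at each unknown node (sum of currents leaving = 0; resistances in Ω):
  Node 1: (V_1 - 15)/2.7 + (V_1 - 0)/75 + (V_1 - V_3)/33000 = 0
  Node 3: (V_3 - 15)/1.1 + (V_3 - 0)/91 + (V_3 - V_1)/33000 = 0
Collecting terms (coefficients in siemens):
  0.3837·V_1 - 0.0000303·V_3 = 5.556
  0.9201·V_3 - 0.0000303·V_1 = 13.64
Determinant D = (0.3837)(0.9201) - (-0.0000303)(-0.0000303) = 0.3531
V_1 = [(5.556)(0.9201) - (-0.0000303)(13.64)]/D = 14.48 V
V_3 = [(0.3837)(13.64) - (5.556)(-0.0000303)]/D = 14.82 V
V_th = V_1 - V_3 = 14.48 - 14.82 = -0.342 V
Step 2 — R_th: zero the source — replace V1 by a short circuit (node 2 merges into node 0) — and find the resistance seen between A (node 1) and B (node 3).
Reduce the network between node 1 (A) and node 3 (B) by series/parallel combination:
  Rp1 = R1 ‖ R2 (parallel, both between nodes 0 and 1) = 1/(1/2.7 + 1/75) = 2.606 Ω
  Rp2 = R3 ‖ R4 (parallel, both between nodes 0 and 3) = 1/(1/1.1 + 1/91) = 1.087 Ω
  Rs1 = Rp1 + Rp2 (series, joined only at node 0) = 2.606 + 1.087 = 3.693 Ω
  Rp3 = R5 ‖ Rs1 (parallel, both between nodes 1 and 3) = 1/(1/33000 + 1/3.693) = 3.693 Ω
R_th = 3.693 Ω
I_n = V_th/R_th = -0.342/3.693 = -0.09263 A, and R_n = R_th = 3.693 Ω

Final answer: I_n = -0.09263 A, R_n = 3.693 Ω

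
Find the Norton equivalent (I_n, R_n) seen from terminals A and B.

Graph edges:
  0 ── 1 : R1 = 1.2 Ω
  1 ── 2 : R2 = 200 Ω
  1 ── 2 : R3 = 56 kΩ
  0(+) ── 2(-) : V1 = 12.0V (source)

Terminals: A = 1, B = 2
Find the Thévenin equivalent first; then I_n = V_th/R_th and R_n = R_th.
Step 1 — V_th is the open-circuit voltage V_A - V_B (nothing connected across the terminals).
Nodal analysis, taking node 2 as the 0 V reference.
Source V1 fixes V_0 = 12 V.
KCL at each unknown node (sum of currents leaving = 0; resistances in Ω):
  Node 1: (V_1 - 12)/1.2 + (V_1 - 0)/200 + (V_1 - 0)/56000 = 0
Collecting terms: 0.8384 × V_1 = 10  =>  V_1 = 11.93 V
V_th = V_1 - V_2 = 11.93 - 0 = 11.93 V
Step 2 — R_th: zero the source — replace V1 by a short circuit (node 2 merges into node 0) — and find the resistance seen between A (node 1) and B (node 0).
Reduce the network between node 1 (A) and node 0 (B) by series/parallel combination:
  Rp1 = R1 ‖ R2 ‖ R3 (parallel, all between nodes 0 and 1) = 1/(1/1.2 + 1/200 + 1/56000) = 1.193 Ω
R_th = 1.193 Ω
I_n = V_th/R_th = 11.93/1.193 = 10 A, and R_n = R_th = 1.193 Ω

Final answer: I_n = 10 A, R_n = 1.193 Ω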